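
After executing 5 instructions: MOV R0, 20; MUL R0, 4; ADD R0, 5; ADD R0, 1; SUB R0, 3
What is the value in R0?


Register state trace:
  MOV R0, 20  → R0 = 20
  MUL R0, 4  → R0 = 20 * 4 = 80
  ADD R0, 5  → R0 = 80 + 5 = 85
  ADD R0, 1  → R0 = 85 + 1 = 86
  SUB R0, 3  → R0 = 86 - 3 = 83
Final: R0 = 83

83


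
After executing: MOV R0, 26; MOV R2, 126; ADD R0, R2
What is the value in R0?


Register state trace:
  MOV R0, 26  → R0 = 26
  MOV R2, 126  → R2 = 126
  ADD R0, R2  → R0 = 26 + 126 = 152
Final: R0 = 152

152


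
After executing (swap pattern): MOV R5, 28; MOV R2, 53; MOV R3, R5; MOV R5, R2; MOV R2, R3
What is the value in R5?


Register state trace (swap pattern):
  MOV R5, 28  → R5 = 28
  MOV R2, 53  → R2 = 53
  MOV R3, R5  → R3 = 28  (save R5)
  MOV R5, R2  → R5 = 53  (R5 gets R2's value)
  MOV R2, R3  → R2 = 28  (R2 gets saved value)
Final: R5 = 53

53


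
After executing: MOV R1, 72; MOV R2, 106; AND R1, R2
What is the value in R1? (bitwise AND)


Register state trace:
  MOV R1, 72  → R1 = 72 (0b01001000)
  MOV R2, 106  → R2 = 106 (0b01101010)
  AND R1, R2  → R1 = 72 AND 106 = 72 (0b01001000)
Final: R1 = 72

72


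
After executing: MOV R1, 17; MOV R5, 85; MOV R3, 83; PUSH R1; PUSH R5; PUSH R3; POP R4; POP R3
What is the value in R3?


Stack trace (top is rightmost):
  MOV R1, 17  → R1 = 17
  MOV R5, 85  → R5 = 85
  MOV R3, 83  → R3 = 83
  PUSH R1  → stack: [17]
  PUSH R5  → stack: [17, 85]
  PUSH R3  → stack: [17, 85, 83]
  POP R4  → R4 = 83, stack: [17, 85]
  POP R3  → R3 = 85, stack: [17]
Final: R3 = 85

85


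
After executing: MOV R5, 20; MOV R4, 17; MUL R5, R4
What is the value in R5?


Register state trace:
  MOV R5, 20  → R5 = 20
  MOV R4, 17  → R4 = 17
  MUL R5, R4  → R5 = 20 * 17 = 340
Final: R5 = 340

340


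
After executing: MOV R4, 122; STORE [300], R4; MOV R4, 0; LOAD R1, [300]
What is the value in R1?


Register and memory trace:
  MOV R4, 122  → R4 = 122
  STORE [300], R4  → mem[300] = 122
  MOV R4, 0  → R4 = 0
  LOAD R1, [300]  → R1 = mem[300] = 122
Final: R1 = 122

122


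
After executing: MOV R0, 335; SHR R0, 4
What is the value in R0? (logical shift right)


Register state trace:
  MOV R0, 335  → R0 = 335
  SHR R0, 4  → R0 = 335 >> 4 = 335 // 2^4 = 20
Final: R0 = 20

20


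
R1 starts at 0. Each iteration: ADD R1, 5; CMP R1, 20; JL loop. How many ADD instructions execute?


Loop trace (R1 starts at 0, target 20, step 5):
  ADD #1: R1 = 0 + 5 = 5  → 5 < 20, loop
  ADD #2: R1 = 5 + 5 = 10  → 10 < 20, loop
  ADD #3: R1 = 10 + 5 = 15  → 15 < 20, loop
  ADD #4: R1 = 15 + 5 = 20  → 20 >= 20, exit
Total ADD instructions: 4

4


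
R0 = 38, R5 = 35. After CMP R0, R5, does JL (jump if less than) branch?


Trace:
  R0 = 38, R5 = 35
  CMP R0, R5  → compares 38 vs 35
  JL checks: is 38 less than 35?
  38 > 35, so condition is false
Branch taken: No

No


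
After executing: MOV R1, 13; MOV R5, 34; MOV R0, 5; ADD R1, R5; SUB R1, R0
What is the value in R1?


Register state trace:
  MOV R1, 13  → R1 = 13
  MOV R5, 34  → R5 = 34
  MOV R0, 5  → R0 = 5
  ADD R1, R5  → R1 = 13 + 34 = 47
  SUB R1, R0  → R1 = 47 - 5 = 42
Final: R1 = 42

42


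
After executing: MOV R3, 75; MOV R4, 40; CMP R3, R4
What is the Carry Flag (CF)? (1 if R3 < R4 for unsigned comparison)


Register state trace:
  MOV R3, 75  → R3 = 75
  MOV R4, 40  → R4 = 40
  CMP R3, R4  → unsigned 75 - 40: no borrow
  75 >= 40, so CF = 0
CF = 0

0


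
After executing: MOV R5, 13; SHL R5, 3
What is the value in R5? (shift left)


Register state trace:
  MOV R5, 13  → R5 = 13
  SHL R5, 3  → R5 = 13 << 3 = 13 * 2^3 = 104
Final: R5 = 104

104


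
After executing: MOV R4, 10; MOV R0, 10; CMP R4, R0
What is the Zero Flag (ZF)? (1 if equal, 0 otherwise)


Register state trace:
  MOV R4, 10  → R4 = 10
  MOV R0, 10  → R0 = 10
  CMP R4, R0  → computes 10 - 10 = 0
  Result is zero, so values are equal
ZF = 1

1


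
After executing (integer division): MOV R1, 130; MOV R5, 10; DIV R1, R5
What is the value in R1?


Register state trace:
  MOV R1, 130  → R1 = 130
  MOV R5, 10  → R5 = 10
  DIV R1, R5  → R1 = 130 // 10 = 13
Final: R1 = 13

13


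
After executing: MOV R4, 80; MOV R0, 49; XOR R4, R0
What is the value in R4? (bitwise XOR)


Register state trace:
  MOV R4, 80  → R4 = 80 (0b01010000)
  MOV R0, 49  → R0 = 49 (0b00110001)
  XOR R4, R0  → R4 = 80 XOR 49 = 97 (0b01100001)
Final: R4 = 97

97


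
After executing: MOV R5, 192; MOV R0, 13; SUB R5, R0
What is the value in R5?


Register state trace:
  MOV R5, 192  → R5 = 192
  MOV R0, 13  → R0 = 13
  SUB R5, R0  → R5 = 192 - 13 = 179
Final: R5 = 179

179


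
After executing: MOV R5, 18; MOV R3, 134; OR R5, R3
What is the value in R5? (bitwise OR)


Register state trace:
  MOV R5, 18  → R5 = 18 (0b00010010)
  MOV R3, 134  → R3 = 134 (0b10000110)
  OR R5, R3   → R5 = 18 OR 134 = 150 (0b10010110)
Final: R5 = 150

150


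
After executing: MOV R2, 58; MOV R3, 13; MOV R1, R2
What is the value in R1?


Register state trace:
  MOV R2, 58  → R2 = 58
  MOV R3, 13  → R3 = 13
  MOV R1, R2  → R1 = 58
Final: R1 = 58

58


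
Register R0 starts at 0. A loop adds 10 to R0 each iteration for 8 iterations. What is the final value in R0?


Starting value: R0 = 0
  Iter 1: R0 = 0 + 10 = 10
  Iter 2: R0 = 10 + 10 = 20
  Iter 3: R0 = 20 + 10 = 30
  Iter 4: R0 = 30 + 10 = 40
  Iter 5: R0 = 40 + 10 = 50
  Iter 6: R0 = 50 + 10 = 60
  Iter 7: R0 = 60 + 10 = 70
  Iter 8: R0 = 70 + 10 = 80
Final: R0 = 80

80


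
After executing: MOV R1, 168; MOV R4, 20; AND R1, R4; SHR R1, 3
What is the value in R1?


Register state trace:
  MOV R1, 168  → R1 = 168 (0b10101000)
  MOV R4, 20  → R4 = 20 (0b00010100)
  AND R1, R4  → R1 = 168 AND 20 = 0 (0b00000000)
  SHR R1, 3  → R1 = 0 >> 3 = 0
Final: R1 = 0

0


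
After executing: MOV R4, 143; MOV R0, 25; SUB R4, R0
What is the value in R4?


Register state trace:
  MOV R4, 143  → R4 = 143
  MOV R0, 25  → R0 = 25
  SUB R4, R0  → R4 = 143 - 25 = 118
Final: R4 = 118

118


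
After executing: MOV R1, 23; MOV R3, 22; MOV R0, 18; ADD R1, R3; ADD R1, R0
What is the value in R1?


Register state trace:
  MOV R1, 23  → R1 = 23
  MOV R3, 22  → R3 = 22
  MOV R0, 18  → R0 = 18
  ADD R1, R3  → R1 = 23 + 22 = 45
  ADD R1, R0  → R1 = 45 + 18 = 63
Final: R1 = 63

63


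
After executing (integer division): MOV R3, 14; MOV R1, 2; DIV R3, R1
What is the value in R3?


Register state trace:
  MOV R3, 14  → R3 = 14
  MOV R1, 2  → R1 = 2
  DIV R3, R1  → R3 = 14 // 2 = 7
Final: R3 = 7

7


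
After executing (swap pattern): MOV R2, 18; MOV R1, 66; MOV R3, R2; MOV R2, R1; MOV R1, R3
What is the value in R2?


Register state trace (swap pattern):
  MOV R2, 18  → R2 = 18
  MOV R1, 66  → R1 = 66
  MOV R3, R2  → R3 = 18  (save R2)
  MOV R2, R1  → R2 = 66  (R2 gets R1's value)
  MOV R1, R3  → R1 = 18  (R1 gets saved value)
Final: R2 = 66

66


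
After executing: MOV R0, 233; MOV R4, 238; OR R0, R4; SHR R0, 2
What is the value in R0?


Register state trace:
  MOV R0, 233  → R0 = 233 (0b11101001)
  MOV R4, 238  → R4 = 238 (0b11101110)
  OR R0, R4  → R0 = 233 OR 238 = 239 (0b11101111)
  SHR R0, 2  → R0 = 239 >> 2 = 59
Final: R0 = 59

59


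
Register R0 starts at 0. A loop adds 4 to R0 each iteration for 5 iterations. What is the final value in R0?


Starting value: R0 = 0
  Iter 1: R0 = 0 + 4 = 4
  Iter 2: R0 = 4 + 4 = 8
  Iter 3: R0 = 8 + 4 = 12
  Iter 4: R0 = 12 + 4 = 16
  Iter 5: R0 = 16 + 4 = 20
Final: R0 = 20

20


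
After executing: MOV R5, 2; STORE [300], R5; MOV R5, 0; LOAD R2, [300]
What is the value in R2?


Register and memory trace:
  MOV R5, 2  → R5 = 2
  STORE [300], R5  → mem[300] = 2
  MOV R5, 0  → R5 = 0
  LOAD R2, [300]  → R2 = mem[300] = 2
Final: R2 = 2

2


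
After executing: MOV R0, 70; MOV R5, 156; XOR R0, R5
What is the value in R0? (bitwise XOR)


Register state trace:
  MOV R0, 70  → R0 = 70 (0b01000110)
  MOV R5, 156  → R5 = 156 (0b10011100)
  XOR R0, R5  → R0 = 70 XOR 156 = 218 (0b11011010)
Final: R0 = 218

218


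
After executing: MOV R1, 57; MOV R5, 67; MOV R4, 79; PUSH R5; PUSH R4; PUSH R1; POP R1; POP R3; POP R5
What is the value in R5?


Stack trace (top is rightmost):
  MOV R1, 57  → R1 = 57
  MOV R5, 67  → R5 = 67
  MOV R4, 79  → R4 = 79
  PUSH R5  → stack: [67]
  PUSH R4  → stack: [67, 79]
  PUSH R1  → stack: [67, 79, 57]
  POP R1  → R1 = 57, stack: [67, 79]
  POP R3  → R3 = 79, stack: [67]
  POP R5  → R5 = 67, stack: []
Final: R5 = 67

67


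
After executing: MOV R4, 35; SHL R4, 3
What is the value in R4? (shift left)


Register state trace:
  MOV R4, 35  → R4 = 35
  SHL R4, 3  → R4 = 35 << 3 = 35 * 2^3 = 280
Final: R4 = 280

280


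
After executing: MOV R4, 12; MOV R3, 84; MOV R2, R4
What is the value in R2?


Register state trace:
  MOV R4, 12  → R4 = 12
  MOV R3, 84  → R3 = 84
  MOV R2, R4  → R2 = 12
Final: R2 = 12

12


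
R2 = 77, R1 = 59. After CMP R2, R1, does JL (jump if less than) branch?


Trace:
  R2 = 77, R1 = 59
  CMP R2, R1  → compares 77 vs 59
  JL checks: is 77 less than 59?
  77 > 59, so condition is false
Branch taken: No

No


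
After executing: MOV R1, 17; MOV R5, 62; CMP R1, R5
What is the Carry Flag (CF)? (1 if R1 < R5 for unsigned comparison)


Register state trace:
  MOV R1, 17  → R1 = 17
  MOV R5, 62  → R5 = 62
  CMP R1, R5  → unsigned 17 - 62: borrow occurs
  17 < 62, so CF = 1
CF = 1

1


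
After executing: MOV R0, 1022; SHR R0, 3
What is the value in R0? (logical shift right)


Register state trace:
  MOV R0, 1022  → R0 = 1022
  SHR R0, 3  → R0 = 1022 >> 3 = 1022 // 2^3 = 127
Final: R0 = 127

127


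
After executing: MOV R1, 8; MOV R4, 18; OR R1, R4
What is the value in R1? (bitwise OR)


Register state trace:
  MOV R1, 8  → R1 = 8 (0b00001000)
  MOV R4, 18  → R4 = 18 (0b00010010)
  OR R1, R4   → R1 = 8 OR 18 = 26 (0b00011010)
Final: R1 = 26

26


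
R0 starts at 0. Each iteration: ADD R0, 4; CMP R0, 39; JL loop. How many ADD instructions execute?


Loop trace (R0 starts at 0, target 39, step 4):
  ADD #1: R0 = 0 + 4 = 4  → 4 < 39, loop
  ADD #2: R0 = 4 + 4 = 8  → 8 < 39, loop
  ADD #3: R0 = 8 + 4 = 12  → 12 < 39, loop
  ADD #4: R0 = 12 + 4 = 16  → 16 < 39, loop
  ADD #5: R0 = 16 + 4 = 20  → 20 < 39, loop
  ADD #6: R0 = 20 + 4 = 24  → 24 < 39, loop
  ADD #7: R0 = 24 + 4 = 28  → 28 < 39, loop
  ADD #8: R0 = 28 + 4 = 32  → 32 < 39, loop
  ADD #9: R0 = 32 + 4 = 36  → 36 < 39, loop
  ADD #10: R0 = 36 + 4 = 40  → 40 >= 39, exit
Total ADD instructions: 10

10


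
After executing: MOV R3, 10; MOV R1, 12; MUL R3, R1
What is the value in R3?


Register state trace:
  MOV R3, 10  → R3 = 10
  MOV R1, 12  → R1 = 12
  MUL R3, R1  → R3 = 10 * 12 = 120
Final: R3 = 120

120


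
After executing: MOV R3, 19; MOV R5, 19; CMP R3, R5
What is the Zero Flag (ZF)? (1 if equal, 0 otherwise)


Register state trace:
  MOV R3, 19  → R3 = 19
  MOV R5, 19  → R5 = 19
  CMP R3, R5  → computes 19 - 19 = 0
  Result is zero, so values are equal
ZF = 1

1


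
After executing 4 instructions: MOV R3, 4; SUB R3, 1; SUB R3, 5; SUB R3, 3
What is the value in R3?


Register state trace:
  MOV R3, 4  → R3 = 4
  SUB R3, 1  → R3 = 4 - 1 = 3
  SUB R3, 5  → R3 = 3 - 5 = -2
  SUB R3, 3  → R3 = -2 - 3 = -5
Final: R3 = -5

-5


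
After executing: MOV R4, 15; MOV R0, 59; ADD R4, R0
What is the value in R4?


Register state trace:
  MOV R4, 15  → R4 = 15
  MOV R0, 59  → R0 = 59
  ADD R4, R0  → R4 = 15 + 59 = 74
Final: R4 = 74

74


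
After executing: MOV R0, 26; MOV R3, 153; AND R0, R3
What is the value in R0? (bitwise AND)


Register state trace:
  MOV R0, 26  → R0 = 26 (0b00011010)
  MOV R3, 153  → R3 = 153 (0b10011001)
  AND R0, R3  → R0 = 26 AND 153 = 24 (0b00011000)
Final: R0 = 24

24


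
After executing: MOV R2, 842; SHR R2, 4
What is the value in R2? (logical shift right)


Register state trace:
  MOV R2, 842  → R2 = 842
  SHR R2, 4  → R2 = 842 >> 4 = 842 // 2^4 = 52
Final: R2 = 52

52


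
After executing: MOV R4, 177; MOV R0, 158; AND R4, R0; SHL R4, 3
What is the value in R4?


Register state trace:
  MOV R4, 177  → R4 = 177 (0b10110001)
  MOV R0, 158  → R0 = 158 (0b10011110)
  AND R4, R0  → R4 = 177 AND 158 = 144 (0b10010000)
  SHL R4, 3  → R4 = 144 << 3 = 1152
Final: R4 = 1152

1152


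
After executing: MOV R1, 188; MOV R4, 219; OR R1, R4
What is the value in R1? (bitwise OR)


Register state trace:
  MOV R1, 188  → R1 = 188 (0b10111100)
  MOV R4, 219  → R4 = 219 (0b11011011)
  OR R1, R4   → R1 = 188 OR 219 = 255 (0b11111111)
Final: R1 = 255

255


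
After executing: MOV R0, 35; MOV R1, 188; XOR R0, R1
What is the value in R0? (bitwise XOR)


Register state trace:
  MOV R0, 35  → R0 = 35 (0b00100011)
  MOV R1, 188  → R1 = 188 (0b10111100)
  XOR R0, R1  → R0 = 35 XOR 188 = 159 (0b10011111)
Final: R0 = 159

159


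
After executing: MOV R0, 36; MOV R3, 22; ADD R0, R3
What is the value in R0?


Register state trace:
  MOV R0, 36  → R0 = 36
  MOV R3, 22  → R3 = 22
  ADD R0, R3  → R0 = 36 + 22 = 58
Final: R0 = 58

58


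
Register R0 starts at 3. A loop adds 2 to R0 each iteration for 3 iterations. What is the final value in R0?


Starting value: R0 = 3
  Iter 1: R0 = 3 + 2 = 5
  Iter 2: R0 = 5 + 2 = 7
  Iter 3: R0 = 7 + 2 = 9
Final: R0 = 9

9


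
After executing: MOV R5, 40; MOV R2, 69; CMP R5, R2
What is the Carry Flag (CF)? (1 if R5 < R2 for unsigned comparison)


Register state trace:
  MOV R5, 40  → R5 = 40
  MOV R2, 69  → R2 = 69
  CMP R5, R2  → unsigned 40 - 69: borrow occurs
  40 < 69, so CF = 1
CF = 1

1


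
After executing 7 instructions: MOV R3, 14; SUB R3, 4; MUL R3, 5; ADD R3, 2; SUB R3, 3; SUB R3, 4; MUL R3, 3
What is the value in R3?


Register state trace:
  MOV R3, 14  → R3 = 14
  SUB R3, 4  → R3 = 14 - 4 = 10
  MUL R3, 5  → R3 = 10 * 5 = 50
  ADD R3, 2  → R3 = 50 + 2 = 52
  SUB R3, 3  → R3 = 52 - 3 = 49
  SUB R3, 4  → R3 = 49 - 4 = 45
  MUL R3, 3  → R3 = 45 * 3 = 135
Final: R3 = 135

135


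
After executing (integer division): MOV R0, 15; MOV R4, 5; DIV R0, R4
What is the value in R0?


Register state trace:
  MOV R0, 15  → R0 = 15
  MOV R4, 5  → R4 = 5
  DIV R0, R4  → R0 = 15 // 5 = 3
Final: R0 = 3

3


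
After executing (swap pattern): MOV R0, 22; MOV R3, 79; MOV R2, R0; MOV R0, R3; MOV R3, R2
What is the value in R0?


Register state trace (swap pattern):
  MOV R0, 22  → R0 = 22
  MOV R3, 79  → R3 = 79
  MOV R2, R0  → R2 = 22  (save R0)
  MOV R0, R3  → R0 = 79  (R0 gets R3's value)
  MOV R3, R2  → R3 = 22  (R3 gets saved value)
Final: R0 = 79

79


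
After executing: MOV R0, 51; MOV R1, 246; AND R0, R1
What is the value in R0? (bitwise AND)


Register state trace:
  MOV R0, 51  → R0 = 51 (0b00110011)
  MOV R1, 246  → R1 = 246 (0b11110110)
  AND R0, R1  → R0 = 51 AND 246 = 50 (0b00110010)
Final: R0 = 50

50


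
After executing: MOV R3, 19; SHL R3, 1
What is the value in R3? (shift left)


Register state trace:
  MOV R3, 19  → R3 = 19
  SHL R3, 1  → R3 = 19 << 1 = 19 * 2^1 = 38
Final: R3 = 38

38


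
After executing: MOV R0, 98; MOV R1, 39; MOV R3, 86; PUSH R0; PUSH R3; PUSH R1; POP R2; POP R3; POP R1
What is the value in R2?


Stack trace (top is rightmost):
  MOV R0, 98  → R0 = 98
  MOV R1, 39  → R1 = 39
  MOV R3, 86  → R3 = 86
  PUSH R0  → stack: [98]
  PUSH R3  → stack: [98, 86]
  PUSH R1  → stack: [98, 86, 39]
  POP R2  → R2 = 39, stack: [98, 86]
  POP R3  → R3 = 86, stack: [98]
  POP R1  → R1 = 98, stack: []
Final: R2 = 39

39


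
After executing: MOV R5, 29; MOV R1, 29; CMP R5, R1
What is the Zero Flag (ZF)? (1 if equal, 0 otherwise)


Register state trace:
  MOV R5, 29  → R5 = 29
  MOV R1, 29  → R1 = 29
  CMP R5, R1  → computes 29 - 29 = 0
  Result is zero, so values are equal
ZF = 1

1


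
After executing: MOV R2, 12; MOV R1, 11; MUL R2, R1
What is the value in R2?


Register state trace:
  MOV R2, 12  → R2 = 12
  MOV R1, 11  → R1 = 11
  MUL R2, R1  → R2 = 12 * 11 = 132
Final: R2 = 132

132


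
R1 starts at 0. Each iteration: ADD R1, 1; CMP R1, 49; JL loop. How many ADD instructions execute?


Loop trace (R1 starts at 0, target 49, step 1):
  ADD #1: R1 = 0 + 1 = 1  → 1 < 49, loop
  ADD #2: R1 = 1 + 1 = 2  → 2 < 49, loop
  ADD #3: R1 = 2 + 1 = 3  → 3 < 49, loop
  ADD #4: R1 = 3 + 1 = 4  → 4 < 49, loop
  ADD #5: R1 = 4 + 1 = 5  → 5 < 49, loop
  ADD #6: R1 = 5 + 1 = 6  → 6 < 49, loop
  ADD #7: R1 = 6 + 1 = 7  → 7 < 49, loop
  ADD #8: R1 = 7 + 1 = 8  → 8 < 49, loop
  ADD #9: R1 = 8 + 1 = 9  → 9 < 49, loop
  ADD #10: R1 = 9 + 1 = 10  → 10 < 49, loop
  ADD #11: R1 = 10 + 1 = 11  → 11 < 49, loop
  ADD #12: R1 = 11 + 1 = 12  → 12 < 49, loop
  ADD #13: R1 = 12 + 1 = 13  → 13 < 49, loop
  ADD #14: R1 = 13 + 1 = 14  → 14 < 49, loop
  ADD #15: R1 = 14 + 1 = 15  → 15 < 49, loop
  ADD #16: R1 = 15 + 1 = 16  → 16 < 49, loop
  ADD #17: R1 = 16 + 1 = 17  → 17 < 49, loop
  ADD #18: R1 = 17 + 1 = 18  → 18 < 49, loop
  ADD #19: R1 = 18 + 1 = 19  → 19 < 49, loop
  ADD #20: R1 = 19 + 1 = 20  → 20 < 49, loop
  ADD #21: R1 = 20 + 1 = 21  → 21 < 49, loop
  ADD #22: R1 = 21 + 1 = 22  → 22 < 49, loop
  ADD #23: R1 = 22 + 1 = 23  → 23 < 49, loop
  ADD #24: R1 = 23 + 1 = 24  → 24 < 49, loop
  ADD #25: R1 = 24 + 1 = 25  → 25 < 49, loop
  ADD #26: R1 = 25 + 1 = 26  → 26 < 49, loop
  ADD #27: R1 = 26 + 1 = 27  → 27 < 49, loop
  ADD #28: R1 = 27 + 1 = 28  → 28 < 49, loop
  ADD #29: R1 = 28 + 1 = 29  → 29 < 49, loop
  ADD #30: R1 = 29 + 1 = 30  → 30 < 49, loop
  ADD #31: R1 = 30 + 1 = 31  → 31 < 49, loop
  ADD #32: R1 = 31 + 1 = 32  → 32 < 49, loop
  ADD #33: R1 = 32 + 1 = 33  → 33 < 49, loop
  ADD #34: R1 = 33 + 1 = 34  → 34 < 49, loop
  ADD #35: R1 = 34 + 1 = 35  → 35 < 49, loop
  ADD #36: R1 = 35 + 1 = 36  → 36 < 49, loop
  ADD #37: R1 = 36 + 1 = 37  → 37 < 49, loop
  ADD #38: R1 = 37 + 1 = 38  → 38 < 49, loop
  ADD #39: R1 = 38 + 1 = 39  → 39 < 49, loop
  ADD #40: R1 = 39 + 1 = 40  → 40 < 49, loop
  ADD #41: R1 = 40 + 1 = 41  → 41 < 49, loop
  ADD #42: R1 = 41 + 1 = 42  → 42 < 49, loop
  ADD #43: R1 = 42 + 1 = 43  → 43 < 49, loop
  ADD #44: R1 = 43 + 1 = 44  → 44 < 49, loop
  ADD #45: R1 = 44 + 1 = 45  → 45 < 49, loop
  ADD #46: R1 = 45 + 1 = 46  → 46 < 49, loop
  ADD #47: R1 = 46 + 1 = 47  → 47 < 49, loop
  ADD #48: R1 = 47 + 1 = 48  → 48 < 49, loop
  ADD #49: R1 = 48 + 1 = 49  → 49 >= 49, exit
Total ADD instructions: 49

49


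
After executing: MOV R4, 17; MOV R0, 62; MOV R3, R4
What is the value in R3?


Register state trace:
  MOV R4, 17  → R4 = 17
  MOV R0, 62  → R0 = 62
  MOV R3, R4  → R3 = 17
Final: R3 = 17

17


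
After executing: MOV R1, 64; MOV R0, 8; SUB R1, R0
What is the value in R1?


Register state trace:
  MOV R1, 64  → R1 = 64
  MOV R0, 8  → R0 = 8
  SUB R1, R0  → R1 = 64 - 8 = 56
Final: R1 = 56

56


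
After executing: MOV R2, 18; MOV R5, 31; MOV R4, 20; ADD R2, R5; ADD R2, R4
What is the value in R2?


Register state trace:
  MOV R2, 18  → R2 = 18
  MOV R5, 31  → R5 = 31
  MOV R4, 20  → R4 = 20
  ADD R2, R5  → R2 = 18 + 31 = 49
  ADD R2, R4  → R2 = 49 + 20 = 69
Final: R2 = 69

69


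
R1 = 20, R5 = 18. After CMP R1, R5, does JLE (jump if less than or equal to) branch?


Trace:
  R1 = 20, R5 = 18
  CMP R1, R5  → compares 20 vs 18
  JLE checks: is 20 less than or equal to 18?
  20 > 18, so condition is false
Branch taken: No

No


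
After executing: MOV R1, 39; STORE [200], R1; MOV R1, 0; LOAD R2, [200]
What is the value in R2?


Register and memory trace:
  MOV R1, 39  → R1 = 39
  STORE [200], R1  → mem[200] = 39
  MOV R1, 0  → R1 = 0
  LOAD R2, [200]  → R2 = mem[200] = 39
Final: R2 = 39

39


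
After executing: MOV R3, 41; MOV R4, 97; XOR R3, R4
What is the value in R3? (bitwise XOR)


Register state trace:
  MOV R3, 41  → R3 = 41 (0b00101001)
  MOV R4, 97  → R4 = 97 (0b01100001)
  XOR R3, R4  → R3 = 41 XOR 97 = 72 (0b01001000)
Final: R3 = 72

72


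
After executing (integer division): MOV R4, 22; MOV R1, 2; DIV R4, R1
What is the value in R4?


Register state trace:
  MOV R4, 22  → R4 = 22
  MOV R1, 2  → R1 = 2
  DIV R4, R1  → R4 = 22 // 2 = 11
Final: R4 = 11

11


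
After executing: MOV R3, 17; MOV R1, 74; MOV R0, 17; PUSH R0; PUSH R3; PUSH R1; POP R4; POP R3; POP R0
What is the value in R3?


Stack trace (top is rightmost):
  MOV R3, 17  → R3 = 17
  MOV R1, 74  → R1 = 74
  MOV R0, 17  → R0 = 17
  PUSH R0  → stack: [17]
  PUSH R3  → stack: [17, 17]
  PUSH R1  → stack: [17, 17, 74]
  POP R4  → R4 = 74, stack: [17, 17]
  POP R3  → R3 = 17, stack: [17]
  POP R0  → R0 = 17, stack: []
Final: R3 = 17

17


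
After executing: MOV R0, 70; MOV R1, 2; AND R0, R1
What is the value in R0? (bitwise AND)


Register state trace:
  MOV R0, 70  → R0 = 70 (0b01000110)
  MOV R1, 2  → R1 = 2 (0b00000010)
  AND R0, R1  → R0 = 70 AND 2 = 2 (0b00000010)
Final: R0 = 2

2


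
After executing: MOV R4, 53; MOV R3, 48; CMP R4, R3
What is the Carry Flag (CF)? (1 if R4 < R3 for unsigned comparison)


Register state trace:
  MOV R4, 53  → R4 = 53
  MOV R3, 48  → R3 = 48
  CMP R4, R3  → unsigned 53 - 48: no borrow
  53 >= 48, so CF = 0
CF = 0

0


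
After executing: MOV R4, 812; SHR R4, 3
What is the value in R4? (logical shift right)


Register state trace:
  MOV R4, 812  → R4 = 812
  SHR R4, 3  → R4 = 812 >> 3 = 812 // 2^3 = 101
Final: R4 = 101

101


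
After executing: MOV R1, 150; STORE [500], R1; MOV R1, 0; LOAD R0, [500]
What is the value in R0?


Register and memory trace:
  MOV R1, 150  → R1 = 150
  STORE [500], R1  → mem[500] = 150
  MOV R1, 0  → R1 = 0
  LOAD R0, [500]  → R0 = mem[500] = 150
Final: R0 = 150

150


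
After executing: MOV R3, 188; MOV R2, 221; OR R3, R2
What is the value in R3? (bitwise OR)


Register state trace:
  MOV R3, 188  → R3 = 188 (0b10111100)
  MOV R2, 221  → R2 = 221 (0b11011101)
  OR R3, R2   → R3 = 188 OR 221 = 253 (0b11111101)
Final: R3 = 253

253


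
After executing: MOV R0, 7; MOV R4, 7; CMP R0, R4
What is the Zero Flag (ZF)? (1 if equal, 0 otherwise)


Register state trace:
  MOV R0, 7  → R0 = 7
  MOV R4, 7  → R4 = 7
  CMP R0, R4  → computes 7 - 7 = 0
  Result is zero, so values are equal
ZF = 1

1


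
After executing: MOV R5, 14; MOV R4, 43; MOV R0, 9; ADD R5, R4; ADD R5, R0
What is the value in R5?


Register state trace:
  MOV R5, 14  → R5 = 14
  MOV R4, 43  → R4 = 43
  MOV R0, 9  → R0 = 9
  ADD R5, R4  → R5 = 14 + 43 = 57
  ADD R5, R0  → R5 = 57 + 9 = 66
Final: R5 = 66

66


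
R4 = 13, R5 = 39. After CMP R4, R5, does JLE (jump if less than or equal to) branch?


Trace:
  R4 = 13, R5 = 39
  CMP R4, R5  → compares 13 vs 39
  JLE checks: is 13 less than or equal to 39?
  13 < 39, so condition is true
Branch taken: Yes

Yes


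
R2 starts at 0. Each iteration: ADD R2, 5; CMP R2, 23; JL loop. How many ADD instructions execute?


Loop trace (R2 starts at 0, target 23, step 5):
  ADD #1: R2 = 0 + 5 = 5  → 5 < 23, loop
  ADD #2: R2 = 5 + 5 = 10  → 10 < 23, loop
  ADD #3: R2 = 10 + 5 = 15  → 15 < 23, loop
  ADD #4: R2 = 15 + 5 = 20  → 20 < 23, loop
  ADD #5: R2 = 20 + 5 = 25  → 25 >= 23, exit
Total ADD instructions: 5

5


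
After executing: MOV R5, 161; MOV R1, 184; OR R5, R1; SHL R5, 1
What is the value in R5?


Register state trace:
  MOV R5, 161  → R5 = 161 (0b10100001)
  MOV R1, 184  → R1 = 184 (0b10111000)
  OR R5, R1  → R5 = 161 OR 184 = 185 (0b10111001)
  SHL R5, 1  → R5 = 185 << 1 = 370
Final: R5 = 370

370


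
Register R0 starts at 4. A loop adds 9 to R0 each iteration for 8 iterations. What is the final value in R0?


Starting value: R0 = 4
  Iter 1: R0 = 4 + 9 = 13
  Iter 2: R0 = 13 + 9 = 22
  Iter 3: R0 = 22 + 9 = 31
  Iter 4: R0 = 31 + 9 = 40
  Iter 5: R0 = 40 + 9 = 49
  Iter 6: R0 = 49 + 9 = 58
  Iter 7: R0 = 58 + 9 = 67
  Iter 8: R0 = 67 + 9 = 76
Final: R0 = 76

76


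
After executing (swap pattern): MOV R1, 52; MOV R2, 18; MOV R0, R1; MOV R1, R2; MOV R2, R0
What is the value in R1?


Register state trace (swap pattern):
  MOV R1, 52  → R1 = 52
  MOV R2, 18  → R2 = 18
  MOV R0, R1  → R0 = 52  (save R1)
  MOV R1, R2  → R1 = 18  (R1 gets R2's value)
  MOV R2, R0  → R2 = 52  (R2 gets saved value)
Final: R1 = 18

18


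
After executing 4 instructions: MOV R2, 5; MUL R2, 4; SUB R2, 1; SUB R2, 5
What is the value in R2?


Register state trace:
  MOV R2, 5  → R2 = 5
  MUL R2, 4  → R2 = 5 * 4 = 20
  SUB R2, 1  → R2 = 20 - 1 = 19
  SUB R2, 5  → R2 = 19 - 5 = 14
Final: R2 = 14

14


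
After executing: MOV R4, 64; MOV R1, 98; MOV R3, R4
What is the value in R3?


Register state trace:
  MOV R4, 64  → R4 = 64
  MOV R1, 98  → R1 = 98
  MOV R3, R4  → R3 = 64
Final: R3 = 64

64


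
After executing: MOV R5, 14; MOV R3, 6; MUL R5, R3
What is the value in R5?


Register state trace:
  MOV R5, 14  → R5 = 14
  MOV R3, 6  → R3 = 6
  MUL R5, R3  → R5 = 14 * 6 = 84
Final: R5 = 84

84


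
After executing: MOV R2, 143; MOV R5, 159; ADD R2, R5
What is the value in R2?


Register state trace:
  MOV R2, 143  → R2 = 143
  MOV R5, 159  → R5 = 159
  ADD R2, R5  → R2 = 143 + 159 = 302
Final: R2 = 302

302


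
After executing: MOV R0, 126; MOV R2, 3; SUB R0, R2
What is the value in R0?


Register state trace:
  MOV R0, 126  → R0 = 126
  MOV R2, 3  → R2 = 3
  SUB R0, R2  → R0 = 126 - 3 = 123
Final: R0 = 123

123


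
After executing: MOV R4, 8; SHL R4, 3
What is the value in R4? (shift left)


Register state trace:
  MOV R4, 8  → R4 = 8
  SHL R4, 3  → R4 = 8 << 3 = 8 * 2^3 = 64
Final: R4 = 64

64


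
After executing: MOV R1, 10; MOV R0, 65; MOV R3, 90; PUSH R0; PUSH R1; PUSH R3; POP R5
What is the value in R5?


Stack trace (top is rightmost):
  MOV R1, 10  → R1 = 10
  MOV R0, 65  → R0 = 65
  MOV R3, 90  → R3 = 90
  PUSH R0  → stack: [65]
  PUSH R1  → stack: [65, 10]
  PUSH R3  → stack: [65, 10, 90]
  POP R5  → R5 = 90, stack: [65, 10]
Final: R5 = 90

90


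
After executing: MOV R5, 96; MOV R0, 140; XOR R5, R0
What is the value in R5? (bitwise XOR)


Register state trace:
  MOV R5, 96  → R5 = 96 (0b01100000)
  MOV R0, 140  → R0 = 140 (0b10001100)
  XOR R5, R0  → R5 = 96 XOR 140 = 236 (0b11101100)
Final: R5 = 236

236


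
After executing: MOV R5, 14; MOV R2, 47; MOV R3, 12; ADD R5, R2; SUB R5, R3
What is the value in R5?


Register state trace:
  MOV R5, 14  → R5 = 14
  MOV R2, 47  → R2 = 47
  MOV R3, 12  → R3 = 12
  ADD R5, R2  → R5 = 14 + 47 = 61
  SUB R5, R3  → R5 = 61 - 12 = 49
Final: R5 = 49

49


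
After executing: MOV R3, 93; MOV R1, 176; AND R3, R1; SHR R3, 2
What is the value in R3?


Register state trace:
  MOV R3, 93  → R3 = 93 (0b01011101)
  MOV R1, 176  → R1 = 176 (0b10110000)
  AND R3, R1  → R3 = 93 AND 176 = 16 (0b00010000)
  SHR R3, 2  → R3 = 16 >> 2 = 4
Final: R3 = 4

4


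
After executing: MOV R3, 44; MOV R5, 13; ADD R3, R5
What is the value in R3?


Register state trace:
  MOV R3, 44  → R3 = 44
  MOV R5, 13  → R5 = 13
  ADD R3, R5  → R3 = 44 + 13 = 57
Final: R3 = 57

57


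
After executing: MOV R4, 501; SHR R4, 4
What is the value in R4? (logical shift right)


Register state trace:
  MOV R4, 501  → R4 = 501
  SHR R4, 4  → R4 = 501 >> 4 = 501 // 2^4 = 31
Final: R4 = 31

31


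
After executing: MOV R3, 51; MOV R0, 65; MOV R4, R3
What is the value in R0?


Register state trace:
  MOV R3, 51  → R3 = 51
  MOV R0, 65  → R0 = 65
  MOV R4, R3  → R4 = 51
Final: R0 = 65

65


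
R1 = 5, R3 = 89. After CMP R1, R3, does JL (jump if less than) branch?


Trace:
  R1 = 5, R3 = 89
  CMP R1, R3  → compares 5 vs 89
  JL checks: is 5 less than 89?
  5 < 89, so condition is true
Branch taken: Yes

Yes


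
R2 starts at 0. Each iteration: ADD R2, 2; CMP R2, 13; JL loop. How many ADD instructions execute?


Loop trace (R2 starts at 0, target 13, step 2):
  ADD #1: R2 = 0 + 2 = 2  → 2 < 13, loop
  ADD #2: R2 = 2 + 2 = 4  → 4 < 13, loop
  ADD #3: R2 = 4 + 2 = 6  → 6 < 13, loop
  ADD #4: R2 = 6 + 2 = 8  → 8 < 13, loop
  ADD #5: R2 = 8 + 2 = 10  → 10 < 13, loop
  ADD #6: R2 = 10 + 2 = 12  → 12 < 13, loop
  ADD #7: R2 = 12 + 2 = 14  → 14 >= 13, exit
Total ADD instructions: 7

7


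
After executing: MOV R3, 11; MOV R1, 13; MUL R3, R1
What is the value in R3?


Register state trace:
  MOV R3, 11  → R3 = 11
  MOV R1, 13  → R1 = 13
  MUL R3, R1  → R3 = 11 * 13 = 143
Final: R3 = 143

143


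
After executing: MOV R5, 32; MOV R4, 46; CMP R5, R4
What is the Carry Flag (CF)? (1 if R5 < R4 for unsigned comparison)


Register state trace:
  MOV R5, 32  → R5 = 32
  MOV R4, 46  → R4 = 46
  CMP R5, R4  → unsigned 32 - 46: borrow occurs
  32 < 46, so CF = 1
CF = 1

1


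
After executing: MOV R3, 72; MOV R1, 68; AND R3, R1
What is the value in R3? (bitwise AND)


Register state trace:
  MOV R3, 72  → R3 = 72 (0b01001000)
  MOV R1, 68  → R1 = 68 (0b01000100)
  AND R3, R1  → R3 = 72 AND 68 = 64 (0b01000000)
Final: R3 = 64

64


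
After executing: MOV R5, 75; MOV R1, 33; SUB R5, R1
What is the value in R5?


Register state trace:
  MOV R5, 75  → R5 = 75
  MOV R1, 33  → R1 = 33
  SUB R5, R1  → R5 = 75 - 33 = 42
Final: R5 = 42

42


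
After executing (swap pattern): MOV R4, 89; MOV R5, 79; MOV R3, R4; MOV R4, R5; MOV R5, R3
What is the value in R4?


Register state trace (swap pattern):
  MOV R4, 89  → R4 = 89
  MOV R5, 79  → R5 = 79
  MOV R3, R4  → R3 = 89  (save R4)
  MOV R4, R5  → R4 = 79  (R4 gets R5's value)
  MOV R5, R3  → R5 = 89  (R5 gets saved value)
Final: R4 = 79

79


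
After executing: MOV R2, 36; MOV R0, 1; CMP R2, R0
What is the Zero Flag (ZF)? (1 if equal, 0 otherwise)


Register state trace:
  MOV R2, 36  → R2 = 36
  MOV R0, 1  → R0 = 1
  CMP R2, R0  → computes 36 - 1 = 35
  Result is nonzero, so values are not equal
ZF = 0

0


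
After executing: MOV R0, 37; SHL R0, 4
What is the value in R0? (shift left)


Register state trace:
  MOV R0, 37  → R0 = 37
  SHL R0, 4  → R0 = 37 << 4 = 37 * 2^4 = 592
Final: R0 = 592

592


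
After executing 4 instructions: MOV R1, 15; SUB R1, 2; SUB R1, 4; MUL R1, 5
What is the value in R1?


Register state trace:
  MOV R1, 15  → R1 = 15
  SUB R1, 2  → R1 = 15 - 2 = 13
  SUB R1, 4  → R1 = 13 - 4 = 9
  MUL R1, 5  → R1 = 9 * 5 = 45
Final: R1 = 45

45


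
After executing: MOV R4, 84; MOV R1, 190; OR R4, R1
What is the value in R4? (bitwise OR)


Register state trace:
  MOV R4, 84  → R4 = 84 (0b01010100)
  MOV R1, 190  → R1 = 190 (0b10111110)
  OR R4, R1   → R4 = 84 OR 190 = 254 (0b11111110)
Final: R4 = 254

254


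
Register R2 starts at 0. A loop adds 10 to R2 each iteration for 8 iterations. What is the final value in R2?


Starting value: R2 = 0
  Iter 1: R2 = 0 + 10 = 10
  Iter 2: R2 = 10 + 10 = 20
  Iter 3: R2 = 20 + 10 = 30
  Iter 4: R2 = 30 + 10 = 40
  Iter 5: R2 = 40 + 10 = 50
  Iter 6: R2 = 50 + 10 = 60
  Iter 7: R2 = 60 + 10 = 70
  Iter 8: R2 = 70 + 10 = 80
Final: R2 = 80

80


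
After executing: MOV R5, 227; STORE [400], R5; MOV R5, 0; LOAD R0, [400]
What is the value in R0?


Register and memory trace:
  MOV R5, 227  → R5 = 227
  STORE [400], R5  → mem[400] = 227
  MOV R5, 0  → R5 = 0
  LOAD R0, [400]  → R0 = mem[400] = 227
Final: R0 = 227

227


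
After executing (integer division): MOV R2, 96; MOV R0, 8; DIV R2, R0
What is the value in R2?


Register state trace:
  MOV R2, 96  → R2 = 96
  MOV R0, 8  → R0 = 8
  DIV R2, R0  → R2 = 96 // 8 = 12
Final: R2 = 12

12


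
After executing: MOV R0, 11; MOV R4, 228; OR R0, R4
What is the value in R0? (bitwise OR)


Register state trace:
  MOV R0, 11  → R0 = 11 (0b00001011)
  MOV R4, 228  → R4 = 228 (0b11100100)
  OR R0, R4   → R0 = 11 OR 228 = 239 (0b11101111)
Final: R0 = 239

239


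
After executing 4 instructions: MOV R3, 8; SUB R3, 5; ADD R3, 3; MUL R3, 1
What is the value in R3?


Register state trace:
  MOV R3, 8  → R3 = 8
  SUB R3, 5  → R3 = 8 - 5 = 3
  ADD R3, 3  → R3 = 3 + 3 = 6
  MUL R3, 1  → R3 = 6 * 1 = 6
Final: R3 = 6

6


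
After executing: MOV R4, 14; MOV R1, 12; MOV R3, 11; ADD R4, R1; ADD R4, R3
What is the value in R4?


Register state trace:
  MOV R4, 14  → R4 = 14
  MOV R1, 12  → R1 = 12
  MOV R3, 11  → R3 = 11
  ADD R4, R1  → R4 = 14 + 12 = 26
  ADD R4, R3  → R4 = 26 + 11 = 37
Final: R4 = 37

37


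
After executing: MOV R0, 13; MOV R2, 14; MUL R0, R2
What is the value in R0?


Register state trace:
  MOV R0, 13  → R0 = 13
  MOV R2, 14  → R2 = 14
  MUL R0, R2  → R0 = 13 * 14 = 182
Final: R0 = 182

182


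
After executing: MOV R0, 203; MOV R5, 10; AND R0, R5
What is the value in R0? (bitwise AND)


Register state trace:
  MOV R0, 203  → R0 = 203 (0b11001011)
  MOV R5, 10  → R5 = 10 (0b00001010)
  AND R0, R5  → R0 = 203 AND 10 = 10 (0b00001010)
Final: R0 = 10

10


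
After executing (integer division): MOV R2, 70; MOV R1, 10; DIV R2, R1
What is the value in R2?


Register state trace:
  MOV R2, 70  → R2 = 70
  MOV R1, 10  → R1 = 10
  DIV R2, R1  → R2 = 70 // 10 = 7
Final: R2 = 7

7


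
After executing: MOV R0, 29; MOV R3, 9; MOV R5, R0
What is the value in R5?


Register state trace:
  MOV R0, 29  → R0 = 29
  MOV R3, 9  → R3 = 9
  MOV R5, R0  → R5 = 29
Final: R5 = 29

29


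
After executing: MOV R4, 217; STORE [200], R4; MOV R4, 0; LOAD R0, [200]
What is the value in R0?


Register and memory trace:
  MOV R4, 217  → R4 = 217
  STORE [200], R4  → mem[200] = 217
  MOV R4, 0  → R4 = 0
  LOAD R0, [200]  → R0 = mem[200] = 217
Final: R0 = 217

217


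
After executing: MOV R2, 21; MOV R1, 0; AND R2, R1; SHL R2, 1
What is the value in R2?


Register state trace:
  MOV R2, 21  → R2 = 21 (0b00010101)
  MOV R1, 0  → R1 = 0 (0b00000000)
  AND R2, R1  → R2 = 21 AND 0 = 0 (0b00000000)
  SHL R2, 1  → R2 = 0 << 1 = 0
Final: R2 = 0

0


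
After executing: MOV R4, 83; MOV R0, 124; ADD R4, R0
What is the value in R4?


Register state trace:
  MOV R4, 83  → R4 = 83
  MOV R0, 124  → R0 = 124
  ADD R4, R0  → R4 = 83 + 124 = 207
Final: R4 = 207

207


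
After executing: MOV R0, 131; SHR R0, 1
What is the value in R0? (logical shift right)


Register state trace:
  MOV R0, 131  → R0 = 131
  SHR R0, 1  → R0 = 131 >> 1 = 131 // 2^1 = 65
Final: R0 = 65

65


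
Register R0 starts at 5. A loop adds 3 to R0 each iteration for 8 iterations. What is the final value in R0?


Starting value: R0 = 5
  Iter 1: R0 = 5 + 3 = 8
  Iter 2: R0 = 8 + 3 = 11
  Iter 3: R0 = 11 + 3 = 14
  Iter 4: R0 = 14 + 3 = 17
  Iter 5: R0 = 17 + 3 = 20
  Iter 6: R0 = 20 + 3 = 23
  Iter 7: R0 = 23 + 3 = 26
  Iter 8: R0 = 26 + 3 = 29
Final: R0 = 29

29


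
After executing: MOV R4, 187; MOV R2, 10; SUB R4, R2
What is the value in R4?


Register state trace:
  MOV R4, 187  → R4 = 187
  MOV R2, 10  → R2 = 10
  SUB R4, R2  → R4 = 187 - 10 = 177
Final: R4 = 177

177


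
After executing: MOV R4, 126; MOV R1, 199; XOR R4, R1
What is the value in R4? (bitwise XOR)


Register state trace:
  MOV R4, 126  → R4 = 126 (0b01111110)
  MOV R1, 199  → R1 = 199 (0b11000111)
  XOR R4, R1  → R4 = 126 XOR 199 = 185 (0b10111001)
Final: R4 = 185

185


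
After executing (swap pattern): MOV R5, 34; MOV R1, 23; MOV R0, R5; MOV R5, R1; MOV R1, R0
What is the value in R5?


Register state trace (swap pattern):
  MOV R5, 34  → R5 = 34
  MOV R1, 23  → R1 = 23
  MOV R0, R5  → R0 = 34  (save R5)
  MOV R5, R1  → R5 = 23  (R5 gets R1's value)
  MOV R1, R0  → R1 = 34  (R1 gets saved value)
Final: R5 = 23

23


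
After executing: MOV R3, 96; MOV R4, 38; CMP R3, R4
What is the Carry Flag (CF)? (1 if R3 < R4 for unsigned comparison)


Register state trace:
  MOV R3, 96  → R3 = 96
  MOV R4, 38  → R4 = 38
  CMP R3, R4  → unsigned 96 - 38: no borrow
  96 >= 38, so CF = 0
CF = 0

0


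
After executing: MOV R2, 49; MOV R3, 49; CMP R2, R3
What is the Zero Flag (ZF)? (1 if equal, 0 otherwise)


Register state trace:
  MOV R2, 49  → R2 = 49
  MOV R3, 49  → R3 = 49
  CMP R2, R3  → computes 49 - 49 = 0
  Result is zero, so values are equal
ZF = 1

1


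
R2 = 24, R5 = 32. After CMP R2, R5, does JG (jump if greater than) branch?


Trace:
  R2 = 24, R5 = 32
  CMP R2, R5  → compares 24 vs 32
  JG checks: is 24 greater than 32?
  24 < 32, so condition is false
Branch taken: No

No


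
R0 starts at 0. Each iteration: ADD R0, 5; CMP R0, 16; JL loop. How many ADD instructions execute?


Loop trace (R0 starts at 0, target 16, step 5):
  ADD #1: R0 = 0 + 5 = 5  → 5 < 16, loop
  ADD #2: R0 = 5 + 5 = 10  → 10 < 16, loop
  ADD #3: R0 = 10 + 5 = 15  → 15 < 16, loop
  ADD #4: R0 = 15 + 5 = 20  → 20 >= 16, exit
Total ADD instructions: 4

4


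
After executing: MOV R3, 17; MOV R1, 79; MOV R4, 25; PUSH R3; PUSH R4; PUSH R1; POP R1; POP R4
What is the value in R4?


Stack trace (top is rightmost):
  MOV R3, 17  → R3 = 17
  MOV R1, 79  → R1 = 79
  MOV R4, 25  → R4 = 25
  PUSH R3  → stack: [17]
  PUSH R4  → stack: [17, 25]
  PUSH R1  → stack: [17, 25, 79]
  POP R1  → R1 = 79, stack: [17, 25]
  POP R4  → R4 = 25, stack: [17]
Final: R4 = 25

25


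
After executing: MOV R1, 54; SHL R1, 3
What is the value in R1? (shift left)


Register state trace:
  MOV R1, 54  → R1 = 54
  SHL R1, 3  → R1 = 54 << 3 = 54 * 2^3 = 432
Final: R1 = 432

432


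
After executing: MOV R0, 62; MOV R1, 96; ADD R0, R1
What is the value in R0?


Register state trace:
  MOV R0, 62  → R0 = 62
  MOV R1, 96  → R1 = 96
  ADD R0, R1  → R0 = 62 + 96 = 158
Final: R0 = 158

158


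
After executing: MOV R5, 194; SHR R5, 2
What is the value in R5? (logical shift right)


Register state trace:
  MOV R5, 194  → R5 = 194
  SHR R5, 2  → R5 = 194 >> 2 = 194 // 2^2 = 48
Final: R5 = 48

48


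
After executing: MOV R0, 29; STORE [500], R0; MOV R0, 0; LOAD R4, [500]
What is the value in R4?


Register and memory trace:
  MOV R0, 29  → R0 = 29
  STORE [500], R0  → mem[500] = 29
  MOV R0, 0  → R0 = 0
  LOAD R4, [500]  → R4 = mem[500] = 29
Final: R4 = 29

29


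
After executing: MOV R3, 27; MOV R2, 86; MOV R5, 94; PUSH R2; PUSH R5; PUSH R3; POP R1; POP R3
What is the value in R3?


Stack trace (top is rightmost):
  MOV R3, 27  → R3 = 27
  MOV R2, 86  → R2 = 86
  MOV R5, 94  → R5 = 94
  PUSH R2  → stack: [86]
  PUSH R5  → stack: [86, 94]
  PUSH R3  → stack: [86, 94, 27]
  POP R1  → R1 = 27, stack: [86, 94]
  POP R3  → R3 = 94, stack: [86]
Final: R3 = 94

94


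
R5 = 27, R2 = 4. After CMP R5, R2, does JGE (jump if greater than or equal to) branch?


Trace:
  R5 = 27, R2 = 4
  CMP R5, R2  → compares 27 vs 4
  JGE checks: is 27 greater than or equal to 4?
  27 > 4, so condition is true
Branch taken: Yes

Yes


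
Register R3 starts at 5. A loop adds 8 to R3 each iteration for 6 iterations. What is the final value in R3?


Starting value: R3 = 5
  Iter 1: R3 = 5 + 8 = 13
  Iter 2: R3 = 13 + 8 = 21
  Iter 3: R3 = 21 + 8 = 29
  Iter 4: R3 = 29 + 8 = 37
  Iter 5: R3 = 37 + 8 = 45
  Iter 6: R3 = 45 + 8 = 53
Final: R3 = 53

53


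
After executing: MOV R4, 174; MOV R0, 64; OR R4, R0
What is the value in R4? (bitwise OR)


Register state trace:
  MOV R4, 174  → R4 = 174 (0b10101110)
  MOV R0, 64  → R0 = 64 (0b01000000)
  OR R4, R0   → R4 = 174 OR 64 = 238 (0b11101110)
Final: R4 = 238

238
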